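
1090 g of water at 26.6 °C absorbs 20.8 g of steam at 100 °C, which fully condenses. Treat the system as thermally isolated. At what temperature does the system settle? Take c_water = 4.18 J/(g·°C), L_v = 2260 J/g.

T_f ≈ 38.1 °C

Heat gained plus heat lost sum to zero:
steam→water at 100 °C releases m L_v = 20.8×2260 = 47008
  condensate cools 100→T: 20.8×4.18×(T − 100) = 86.94(T − 100)
  original water: 4556.2(T − 26.6)
4643.1 T = 47008 + 8694.4 + 121195 = 176897
T ≈ 38.10 °C, under the boiling point, so the assumption holds.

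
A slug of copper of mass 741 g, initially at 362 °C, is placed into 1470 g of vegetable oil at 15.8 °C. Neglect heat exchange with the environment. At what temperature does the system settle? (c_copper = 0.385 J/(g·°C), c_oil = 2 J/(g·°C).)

T_f ≈ 46.4 °C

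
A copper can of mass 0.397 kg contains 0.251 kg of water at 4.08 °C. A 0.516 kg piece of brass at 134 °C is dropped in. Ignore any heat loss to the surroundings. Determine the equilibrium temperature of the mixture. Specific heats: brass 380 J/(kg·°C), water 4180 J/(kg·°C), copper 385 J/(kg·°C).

T_f ≈ 22.3 °C

Energy conservation, ΣQ = 0:
0.516*380*(T − 134) + 0.251*4180*(T − 4.08) + 0.397*385*(T − 4.08) = 0
196.08(T − 134) + 1049.2(T − 4.08) + 152.84(T − 4.08) = 0
(196.08 + 1049.2 + 152.84) T = 196.08*134 + 1049.2*4.08 + 152.84*4.08
T = 31179 / 1398.1 = 22.3 °C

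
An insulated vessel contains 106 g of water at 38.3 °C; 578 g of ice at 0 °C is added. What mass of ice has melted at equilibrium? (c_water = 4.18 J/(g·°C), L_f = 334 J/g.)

m_melted ≈ 50.8 g

Cooling the water to 0 °C releases 106×4.18×38.3 = 16970 J.
Melting all 578 g of ice would need 578×334 = 193052 J.
That's not enough to melt it all — equilibrium is at 0 °C with ice remaining.
Mass melted = 16970/334 ≈ 50.81 g.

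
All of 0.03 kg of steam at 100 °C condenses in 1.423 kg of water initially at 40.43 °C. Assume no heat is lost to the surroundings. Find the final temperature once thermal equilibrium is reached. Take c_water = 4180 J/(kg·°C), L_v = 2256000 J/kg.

T_f ≈ 52.8 °C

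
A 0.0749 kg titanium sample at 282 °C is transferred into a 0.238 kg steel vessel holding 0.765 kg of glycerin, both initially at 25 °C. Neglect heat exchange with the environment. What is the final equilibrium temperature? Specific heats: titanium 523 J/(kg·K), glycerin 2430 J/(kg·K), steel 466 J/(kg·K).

T_f ≈ 30.0 °C

Conservation of energy gives ΣQ = 0:
0.0749*523*(T − 282) + 0.765*2430*(T − 25) + 0.238*466*(T − 25) = 0
39.17(T − 282) + 1859(T − 25) + 110.91(T − 25) = 0
(39.17 + 1859 + 110.91) T = 39.17*282 + 1859*25 + 110.91*25
T ≈ 30.01 °C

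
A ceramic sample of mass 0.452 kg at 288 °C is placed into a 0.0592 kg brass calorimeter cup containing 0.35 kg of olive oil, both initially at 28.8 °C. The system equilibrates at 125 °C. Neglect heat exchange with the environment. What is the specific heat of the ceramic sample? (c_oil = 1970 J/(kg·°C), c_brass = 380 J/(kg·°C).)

c ≈ 930 J/(kg·°C)

Setting the total heat transfer to zero:
0.452×c×(125 − 288) + 0.35×1970×(125 − 28.8) + 0.0592×380×(125 − 28.8) = 0
-73.68 c = -68494
c = -68494/-73.68 ≈ 929.7 J/(kg·°C)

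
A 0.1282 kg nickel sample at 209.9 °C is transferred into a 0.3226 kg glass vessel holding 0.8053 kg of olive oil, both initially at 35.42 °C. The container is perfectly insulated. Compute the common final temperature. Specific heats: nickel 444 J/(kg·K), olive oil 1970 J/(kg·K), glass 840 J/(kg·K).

T_f ≈ 40.6 °C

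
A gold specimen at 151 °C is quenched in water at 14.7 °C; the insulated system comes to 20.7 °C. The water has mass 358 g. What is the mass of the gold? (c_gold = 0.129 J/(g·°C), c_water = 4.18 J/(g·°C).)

|Q_gold| = |Q_water|:
m×0.129×(151 − 20.7) = 358×4.18×(20.7 − 14.7)
16.81 m = 8978.6  ⇒  m ≈ 534.2 g

m ≈ 534 g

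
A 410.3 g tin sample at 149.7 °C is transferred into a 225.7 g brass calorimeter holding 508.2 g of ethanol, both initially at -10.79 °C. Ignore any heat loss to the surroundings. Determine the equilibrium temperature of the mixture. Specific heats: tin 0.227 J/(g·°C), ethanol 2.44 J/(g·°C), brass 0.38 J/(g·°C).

Taking heat into each body as positive, Σ m c ΔT = 0:
410.3·0.227·(T − 149.7) + 508.2·2.44·(T − (-10.79)) + 225.7·0.38·(T − (-10.79)) = 0
93.14(T − 149.7) + 1240(T − (-10.79)) + 85.77(T − (-10.79)) = 0
1418.9 T = -362.33
T = -362.33 / 1418.9 = -0.255 °C

T_f ≈ -0.3 °C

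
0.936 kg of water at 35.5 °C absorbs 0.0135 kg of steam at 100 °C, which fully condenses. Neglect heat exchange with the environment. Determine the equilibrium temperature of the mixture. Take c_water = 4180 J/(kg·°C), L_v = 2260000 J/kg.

T_f ≈ 44.1 °C

Let T be the final temperature. ΣQ_i = 0:
steam→water at 100 °C releases m L_v = 0.0135×2260000 = 30510; condensed water 100 °C→T: 56.43(T − 100); original water: 3912.5(T − 35.5)
3968.9 T = 30510 + 5643 + 138893 = 175046
T ≈ 44.10 °C, under the boiling point, so the assumption holds.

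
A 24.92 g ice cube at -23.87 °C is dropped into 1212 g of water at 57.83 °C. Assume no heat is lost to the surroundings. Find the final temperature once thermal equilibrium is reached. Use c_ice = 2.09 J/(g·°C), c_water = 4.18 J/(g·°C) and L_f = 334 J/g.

T_f ≈ 54.8 °C

Let T be the final temperature. ΣQ_i = 0:
ice -23.87→0 °C: 24.92×2.09×23.87 = 1243.2; latent heat to melt: 24.92×334 = 8323.3; meltwater 0→T: 24.92×4.18×T = 104.17 T; water cools: 1212×4.18×(T − 57.83) = 5066.2(T − 57.83)
5170.3 T = 292976 − 9566.5 = 283410
T ≈ 54.81 °C — above 0 °C, consistent with complete melting.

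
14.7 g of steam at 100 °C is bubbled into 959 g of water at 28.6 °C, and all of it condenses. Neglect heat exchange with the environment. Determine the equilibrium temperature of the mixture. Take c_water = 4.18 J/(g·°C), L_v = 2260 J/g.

T_f ≈ 37.8 °C

Let T be the final temperature. ΣQ_i = 0:
steam→water at 100 °C releases m L_v = 14.7×2260 = 33222; condensate cools 100→T: 14.7×4.18×(T − 100) = 61.45(T − 100); original water: 4008.6(T − 28.6)
4070.1 T = 33222 + 6144.6 + 114647 = 154013
T ≈ 37.84 °C, under the boiling point, so the assumption holds.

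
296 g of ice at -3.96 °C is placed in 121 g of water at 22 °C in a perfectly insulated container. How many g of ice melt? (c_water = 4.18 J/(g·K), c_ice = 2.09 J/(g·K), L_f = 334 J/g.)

Cooling the water to 0 °C releases 121×4.18×22 = 11127 J.
Of that, 296×2.09×3.96 = 2449.8 J goes to bring the ice to 0 °C, leaving 8677.3 J.
Fully melting the ice requires m_ice L_f = 296×334 = 98864 J.
That's not enough to melt it all — equilibrium is at 0 °C with ice remaining.
m_melt = 8677.3 / L_f = 25.98 g.

m_melted ≈ 26 g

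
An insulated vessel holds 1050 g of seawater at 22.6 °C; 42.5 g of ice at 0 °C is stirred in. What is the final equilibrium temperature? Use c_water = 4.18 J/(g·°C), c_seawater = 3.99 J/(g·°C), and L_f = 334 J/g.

Setting the total heat transfer to zero:
melt ice: 42.5×334 = 14195
  warm the meltwater: 177.65 T
  seawater: 4189.5(T − 22.6)
4367.1 T = 94683 − 14195 = 80488
T ≈ 18.43 °C — above 0 °C, consistent with complete melting.

T_f ≈ 18.4 °C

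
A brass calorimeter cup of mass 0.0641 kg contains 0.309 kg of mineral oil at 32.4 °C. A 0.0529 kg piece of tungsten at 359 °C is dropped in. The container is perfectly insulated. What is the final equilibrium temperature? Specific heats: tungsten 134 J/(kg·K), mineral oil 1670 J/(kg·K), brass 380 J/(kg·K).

T_f ≈ 36.6 °C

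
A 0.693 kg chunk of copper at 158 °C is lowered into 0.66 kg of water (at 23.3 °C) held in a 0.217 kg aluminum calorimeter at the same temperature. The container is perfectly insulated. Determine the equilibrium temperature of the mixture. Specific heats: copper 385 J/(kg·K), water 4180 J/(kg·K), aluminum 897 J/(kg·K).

T_f ≈ 34.5 °C

Let T be the final temperature. ΣQ_i = 0:
0.693*385*(T − 158) + 0.66*4180*(T − 23.3) + 0.217*897*(T − 23.3) = 0
266.81(T − 158) + 2758.8(T − 23.3) + 194.65(T − 23.3) = 0
(266.81 + 2758.8 + 194.65) T = 266.81*158 + 2758.8*23.3 + 194.65*23.3
T = 110971/3220.3 ≈ 34.46 °C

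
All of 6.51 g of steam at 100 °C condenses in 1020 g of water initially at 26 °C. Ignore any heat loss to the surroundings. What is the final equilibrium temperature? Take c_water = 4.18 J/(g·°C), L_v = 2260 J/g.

Energy balance with sensible and latent terms:
steam→water at 100 °C releases m L_v = 6.51·2260 = 14713; condensed water 100 °C→T: 27.21(T − 100); original water: 4263.6(T − 26)
4290.8 T = 14713 + 2721.2 + 110854 = 128287
T ≈ 29.90 °C (< 100 °C, so full condensation is consistent).

T_f ≈ 29.9 °C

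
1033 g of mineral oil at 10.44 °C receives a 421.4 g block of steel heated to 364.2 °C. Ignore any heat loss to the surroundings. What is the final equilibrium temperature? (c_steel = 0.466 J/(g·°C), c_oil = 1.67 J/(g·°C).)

T_f ≈ 46.6 °C

Set heat shed by the hot body equal to heat absorbed by the cold body:
421.4×0.466×(364.2 − T) = 1033×1.67×(T − 10.44)
196.37(364.2 − T) = 1725.1(T − 10.44)
1921.5 T = 89529  ⇒  T ≈ 46.59 °C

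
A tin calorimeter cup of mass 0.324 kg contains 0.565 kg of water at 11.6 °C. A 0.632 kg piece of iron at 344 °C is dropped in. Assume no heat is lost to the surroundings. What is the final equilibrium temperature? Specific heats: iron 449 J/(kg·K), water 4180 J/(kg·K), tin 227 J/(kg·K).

T_f ≈ 46.3 °C

Conservation of energy gives ΣQ = 0:
0.632·449·(T − 344) + 0.565·4180·(T − 11.6) + 0.324·227·(T − 11.6) = 0
(283.77 + 2361.7 + 73.55) T = 283.77·344 + 2361.7·11.6 + 73.55·11.6
T ≈ 46.29 °C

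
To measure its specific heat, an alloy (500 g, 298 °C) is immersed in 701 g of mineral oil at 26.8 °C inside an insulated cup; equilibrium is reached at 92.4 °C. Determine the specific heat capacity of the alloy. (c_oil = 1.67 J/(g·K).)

m_s c (T_s − T_f) = m_oil c_oil (T_f − T_0):
500·c·(298 − 92.4) = 701·1.67·(92.4 − 26.8)
102800 c = 76796  ⇒  c ≈ 0.747 J/(g·K)

c ≈ 0.747 J/(g·K)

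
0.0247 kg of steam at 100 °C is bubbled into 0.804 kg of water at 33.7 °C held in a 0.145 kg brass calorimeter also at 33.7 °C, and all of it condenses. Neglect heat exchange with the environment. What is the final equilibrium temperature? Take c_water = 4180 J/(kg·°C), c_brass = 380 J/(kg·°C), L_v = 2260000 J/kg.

T_f ≈ 51.5 °C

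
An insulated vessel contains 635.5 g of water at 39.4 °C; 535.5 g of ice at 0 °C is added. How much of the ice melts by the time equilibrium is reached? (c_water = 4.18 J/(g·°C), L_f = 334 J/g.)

Heat available from the water dropping to 0 °C: 635.5·4.18·39.4 = 104662 J.
To melt every bit of ice: 535.5·334 = 178857 J.
That's not enough to melt it all — equilibrium is at 0 °C with ice remaining.
m_melted·334 = 104662  ⇒  m_melted ≈ 313.4 g.

m_melted ≈ 313 g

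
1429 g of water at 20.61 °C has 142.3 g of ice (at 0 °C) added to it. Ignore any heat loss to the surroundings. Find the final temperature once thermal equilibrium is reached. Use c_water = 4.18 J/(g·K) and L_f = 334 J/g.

T_f ≈ 11.5 °C

Net heat exchanged in the isolated system is zero:
fusion: m_ice L_f = 142.3×334 = 47528
  warm the meltwater: 594.81 T
  water cools: 1429×4.18×(T − 20.61) = 5973.2(T − 20.61)
6568 T = 123108 − 47528 = 75580
T ≈ 11.51 °C (positive, so assuming full melt was valid).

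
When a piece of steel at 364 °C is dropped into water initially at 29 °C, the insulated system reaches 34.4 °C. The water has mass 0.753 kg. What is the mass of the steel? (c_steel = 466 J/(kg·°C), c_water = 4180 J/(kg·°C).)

|Q_steel| = |Q_water|:
m·466·(364 − 34.4) = 0.753·4180·(34.4 − 29)
153594 m = 16997  ⇒  m ≈ 0.1107 kg

m ≈ 0.111 kg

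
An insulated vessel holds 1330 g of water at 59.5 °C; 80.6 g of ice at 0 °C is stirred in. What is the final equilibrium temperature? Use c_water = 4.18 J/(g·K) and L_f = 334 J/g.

T_f ≈ 51.5 °C

Conservation of energy gives ΣQ = 0:
latent heat to melt: 80.6·334 = 26920
  warm the meltwater: 336.91 T
  water: 5559.4(T − 59.5)
5896.3 T = 330784 − 26920 = 303864
T ≈ 51.53 °C — above 0 °C, consistent with complete melting.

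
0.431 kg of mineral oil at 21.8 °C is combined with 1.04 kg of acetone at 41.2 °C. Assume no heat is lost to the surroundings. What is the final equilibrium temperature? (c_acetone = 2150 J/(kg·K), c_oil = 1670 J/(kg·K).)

Let T be the final temperature. ΣQ_i = 0:
1.04×2150×(T − 41.2) + 0.431×1670×(T − 21.8) = 0
2955.8 T = 107814
T = 107814/2955.8 ≈ 36.48 °C

T_f ≈ 36.5 °C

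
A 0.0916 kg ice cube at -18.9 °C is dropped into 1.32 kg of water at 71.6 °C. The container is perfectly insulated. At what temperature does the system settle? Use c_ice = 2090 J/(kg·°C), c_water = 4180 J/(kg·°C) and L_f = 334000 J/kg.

T_f ≈ 61.2 °C

Let T be the final temperature. ΣQ_i = 0:
ice -18.9→0 °C: 0.0916·2090·18.9 = 3618.3
  fusion: m_ice L_f = 0.0916·334000 = 30594
  meltwater 0→T: 0.0916·4180·T = 382.89 T
  water cools: 1.32·4180·(T − 71.6) = 5517.6(T − 71.6)
5900.5 T = 395060 − 34213 = 360847
T ≈ 61.16 °C (positive, so assuming full melt was valid).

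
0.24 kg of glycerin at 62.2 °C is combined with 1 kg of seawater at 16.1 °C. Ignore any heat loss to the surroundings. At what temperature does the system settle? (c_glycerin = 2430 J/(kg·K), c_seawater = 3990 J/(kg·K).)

T_f ≈ 22.0 °C

T_f is the heat-capacity-weighted average of the initial temperatures:
T_f = (583.2×62.2 + 3990×16.1) / (583.2 + 3990)
    = 100514 / 4573.2 ≈ 21.98 °C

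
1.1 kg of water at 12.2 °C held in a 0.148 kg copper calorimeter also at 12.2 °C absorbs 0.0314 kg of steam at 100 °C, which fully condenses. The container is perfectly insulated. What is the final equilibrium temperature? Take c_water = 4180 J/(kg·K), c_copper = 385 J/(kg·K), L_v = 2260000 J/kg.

T_f ≈ 29.4 °C

Setting the total heat transfer to zero:
steam→water at 100 °C releases m L_v = 0.0314·2260000 = 70964; condensate cools 100→T: 0.0314·4180·(T − 100) = 131.25(T − 100); water warms: 1.1·4180·(T − 12.2) = 4598(T − 12.2); copper cup: 0.148·385·(T − 12.2) = 56.98(T − 12.2)
4786.2 T = 70964 + 13125 + 56791 = 140880
T ≈ 29.43 °C, under the boiling point, so the assumption holds.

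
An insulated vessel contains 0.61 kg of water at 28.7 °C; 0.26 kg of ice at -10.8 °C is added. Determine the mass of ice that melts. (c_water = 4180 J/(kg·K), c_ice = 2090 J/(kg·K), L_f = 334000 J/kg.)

m_melted ≈ 0.202 kg

Water can give up m c ΔT = 0.61·4180·28.7 = 73179 J before reaching 0 °C.
Of that, 0.26·2090·10.8 = 5868.7 J goes to bring the ice to 0 °C, leaving 67311 J.
Melting all 0.26 kg of ice would need 0.26·334000 = 86840 J.
Since 67311 < 86840 J, not all the ice melts; equilibrium is at 0 °C.
Mass melted = 67311/334000 ≈ 0.2015 kg.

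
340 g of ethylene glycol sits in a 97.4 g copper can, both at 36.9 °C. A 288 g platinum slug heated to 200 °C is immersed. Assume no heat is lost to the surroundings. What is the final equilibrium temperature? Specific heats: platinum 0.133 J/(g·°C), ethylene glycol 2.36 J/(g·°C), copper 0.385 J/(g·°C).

T_f ≈ 44.0 °C

Net heat exchanged in the isolated system is zero:
288*0.133*(T − 200) + 340*2.36*(T − 36.9) + 97.4*0.385*(T − 36.9) = 0
38.3(T − 200) + 802.4(T − 36.9) + 37.5(T − 36.9) = 0
(38.3 + 802.4 + 37.5) T = 38.3*200 + 802.4*36.9 + 37.5*36.9
T = 38653 / 878.2 = 44 °C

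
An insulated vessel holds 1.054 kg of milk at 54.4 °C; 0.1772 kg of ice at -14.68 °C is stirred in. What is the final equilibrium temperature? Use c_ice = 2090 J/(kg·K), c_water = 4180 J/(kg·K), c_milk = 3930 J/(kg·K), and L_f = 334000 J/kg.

Energy conservation, ΣQ = 0:
warm ice to 0 °C: 0.1772×2090×(0 − (-14.68)) = 5436.7; fusion: m_ice L_f = 0.1772×334000 = 59185; meltwater 0→T: 0.1772×4180×T = 740.7 T; milk: 4142.2(T − 54.4)
4882.9 T = 225337 − 64622 = 160715
T ≈ 32.91 °C (positive, so assuming full melt was valid).

T_f ≈ 32.9 °C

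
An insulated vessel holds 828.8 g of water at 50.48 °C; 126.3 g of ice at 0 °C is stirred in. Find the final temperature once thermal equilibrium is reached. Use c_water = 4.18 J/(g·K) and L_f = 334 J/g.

Heat gained plus heat lost sum to zero:
latent heat to melt: 126.3·334 = 42184
  warm the meltwater: 527.93 T
  water: 3464.4(T − 50.48)
3992.3 T = 174882 − 42184 = 132698
T ≈ 33.24 °C (positive, so assuming full melt was valid).

T_f ≈ 33.2 °C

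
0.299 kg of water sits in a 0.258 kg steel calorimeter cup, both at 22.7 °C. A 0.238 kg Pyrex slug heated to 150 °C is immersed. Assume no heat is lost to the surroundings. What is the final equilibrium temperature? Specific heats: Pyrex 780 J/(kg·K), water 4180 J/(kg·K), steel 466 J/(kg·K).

Net heat exchanged in the isolated system is zero:
0.238*780*(T − 150) + 0.299*4180*(T − 22.7) + 0.258*466*(T − 22.7) = 0
(185.64 + 1249.8 + 120.23) T = 185.64*150 + 1249.8*22.7 + 120.23*22.7
T = 58946 / 1555.7 = 37.9 °C

T_f ≈ 37.9 °C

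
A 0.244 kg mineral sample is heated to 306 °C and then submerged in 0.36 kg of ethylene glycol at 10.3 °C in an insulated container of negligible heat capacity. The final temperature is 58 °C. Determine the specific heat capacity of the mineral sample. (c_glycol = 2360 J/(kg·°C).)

c ≈ 670 J/(kg·°C)

m_s c (T_s − T_f) = m_glycol c_glycol (T_f − T_0):
0.244·c·(306 − 58) = 0.36·2360·(58 − 10.3)
60.51 c = 40526  ⇒  c ≈ 669.7 J/(kg·°C)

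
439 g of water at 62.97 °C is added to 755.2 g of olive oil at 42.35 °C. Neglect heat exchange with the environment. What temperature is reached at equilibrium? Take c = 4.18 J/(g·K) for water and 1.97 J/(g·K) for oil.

T_f ≈ 53.7 °C

T_f is the heat-capacity-weighted average of the initial temperatures:
T_f = (1835·62.97 + 1487.7·42.35) / (1835 + 1487.7)
    = 178557 / 3322.8 ≈ 53.74 °C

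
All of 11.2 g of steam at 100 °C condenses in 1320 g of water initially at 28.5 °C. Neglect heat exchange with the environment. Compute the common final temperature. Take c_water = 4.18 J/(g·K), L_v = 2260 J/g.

Conservation of energy gives ΣQ = 0:
condense steam: −11.2×2260 = −25312
  condensed water 100 °C→T: 46.82(T − 100)
  water warms: 1320×4.18×(T − 28.5) = 5517.6(T − 28.5)
5564.4 T = 25312 + 4681.6 + 157252 = 187245
T ≈ 33.65 °C, under the boiling point, so the assumption holds.

T_f ≈ 33.7 °C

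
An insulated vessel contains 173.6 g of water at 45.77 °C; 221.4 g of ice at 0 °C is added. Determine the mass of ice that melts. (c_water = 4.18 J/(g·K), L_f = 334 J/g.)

Heat available from the water dropping to 0 °C: 173.6×4.18×45.77 = 33213 J.
To melt every bit of ice: 221.4×334 = 73948 J.
That's not enough to melt it all — equilibrium is at 0 °C with ice remaining.
m_melted×334 = 33213  ⇒  m_melted ≈ 99.44 g.

m_melted ≈ 99.4 g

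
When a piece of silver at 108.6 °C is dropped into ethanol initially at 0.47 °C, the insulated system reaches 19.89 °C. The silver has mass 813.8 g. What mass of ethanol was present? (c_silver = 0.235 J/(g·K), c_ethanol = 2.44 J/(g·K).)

Conservation of energy gives ΣQ = 0:
813.8·0.235·(19.89 − 108.6) + m·2.44·(19.89 − 0.47) = 0
47.38 m = 16965
m = 16965/47.38 ≈ 358 g

m ≈ 358 g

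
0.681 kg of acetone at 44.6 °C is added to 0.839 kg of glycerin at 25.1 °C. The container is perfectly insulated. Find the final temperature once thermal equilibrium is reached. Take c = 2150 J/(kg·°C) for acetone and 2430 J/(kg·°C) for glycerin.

T_f is the heat-capacity-weighted average of the initial temperatures:
T_f = (1464.2*44.6 + 2038.8*25.1) / (1464.2 + 2038.8)
    = 116474 / 3502.9 ≈ 33.25 °C

T_f ≈ 33.3 °C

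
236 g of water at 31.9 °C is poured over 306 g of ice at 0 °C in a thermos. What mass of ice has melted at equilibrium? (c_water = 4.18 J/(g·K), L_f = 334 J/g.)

m_melted ≈ 94.2 g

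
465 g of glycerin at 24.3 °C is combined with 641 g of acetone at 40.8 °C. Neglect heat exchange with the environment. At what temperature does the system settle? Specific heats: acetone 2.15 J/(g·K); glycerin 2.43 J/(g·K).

Set heat shed by the hot body equal to heat absorbed by the cold body:
641×2.15×(40.8 − T) = 465×2.43×(T − 24.3)
1378.1(40.8 − T) = 1130(T − 24.3)
2508.1 T = 83686  ⇒  T ≈ 33.37 °C

T_f ≈ 33.4 °C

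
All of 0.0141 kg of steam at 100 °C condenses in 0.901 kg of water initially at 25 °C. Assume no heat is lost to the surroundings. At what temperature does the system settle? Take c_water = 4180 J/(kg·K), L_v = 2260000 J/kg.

Sum of m c ΔT and latent-heat terms is zero:
condense steam: −0.0141×2260000 = −31866
  condensate cools 100→T: 0.0141×4180×(T − 100) = 58.94(T − 100)
  water warms: 0.901×4180×(T − 25) = 3766.2(T − 25)
3825.1 T = 31866 + 5893.8 + 94154 = 131914
T ≈ 34.49 °C (< 100 °C, so full condensation is consistent).

T_f ≈ 34.5 °C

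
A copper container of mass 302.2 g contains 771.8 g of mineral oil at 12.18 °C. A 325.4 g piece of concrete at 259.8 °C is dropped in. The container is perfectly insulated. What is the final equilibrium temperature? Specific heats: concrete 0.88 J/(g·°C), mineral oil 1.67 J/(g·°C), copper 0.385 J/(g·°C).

T_f ≈ 54.1 °C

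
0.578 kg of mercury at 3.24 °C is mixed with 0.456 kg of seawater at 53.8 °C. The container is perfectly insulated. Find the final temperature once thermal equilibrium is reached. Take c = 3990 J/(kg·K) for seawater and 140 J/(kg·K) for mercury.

T_f ≈ 51.6 °C

T_f = Σ m_i c_i T_i / Σ m_i c_i:
T_f = (1819.4×53.8 + 80.92×3.24) / (1819.4 + 80.92)
    = 98148 / 1900.4 ≈ 51.65 °C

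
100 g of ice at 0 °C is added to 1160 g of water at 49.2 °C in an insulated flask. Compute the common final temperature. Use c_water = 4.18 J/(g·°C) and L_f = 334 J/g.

T_f ≈ 39.0 °C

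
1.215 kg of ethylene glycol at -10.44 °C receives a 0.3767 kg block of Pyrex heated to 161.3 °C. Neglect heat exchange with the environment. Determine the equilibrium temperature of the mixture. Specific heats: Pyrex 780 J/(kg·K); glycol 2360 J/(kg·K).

T_f ≈ 5.5 °C

Net heat exchanged in the isolated system is zero:
0.3767·780·(T − 161.3) + 1.215·2360·(T − (-10.44)) = 0
293.83(T − 161.3) + 2867.4(T − (-10.44)) = 0
3161.2 T = 17458
T = 17458/3161.2 ≈ 5.52 °C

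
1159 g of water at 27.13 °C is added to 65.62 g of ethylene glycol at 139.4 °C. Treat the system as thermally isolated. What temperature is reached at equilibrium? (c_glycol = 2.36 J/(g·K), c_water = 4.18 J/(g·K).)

T_f ≈ 30.6 °C

Net heat exchanged in the isolated system is zero:
65.62·2.36·(T − 139.4) + 1159·4.18·(T − 27.13) = 0
154.86(T − 139.4) + 4844.6(T − 27.13) = 0
(154.86 + 4844.6) T = 154.86·139.4 + 4844.6·27.13
T = 153022 / 4999.5 = 30.6 °C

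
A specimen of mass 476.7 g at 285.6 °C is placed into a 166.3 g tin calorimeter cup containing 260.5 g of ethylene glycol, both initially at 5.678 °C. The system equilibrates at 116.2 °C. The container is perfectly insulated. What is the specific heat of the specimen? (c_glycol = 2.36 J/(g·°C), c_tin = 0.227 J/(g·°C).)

Heat gained plus heat lost sum to zero:
476.7×c×(116.2 − 285.6) + 260.5×2.36×(116.2 − 5.678) + 166.3×0.227×(116.2 − 5.678) = 0
-80753 c = -72119
c = -72119/-80753 ≈ 0.8931 J/(g·°C)

c ≈ 0.893 J/(g·°C)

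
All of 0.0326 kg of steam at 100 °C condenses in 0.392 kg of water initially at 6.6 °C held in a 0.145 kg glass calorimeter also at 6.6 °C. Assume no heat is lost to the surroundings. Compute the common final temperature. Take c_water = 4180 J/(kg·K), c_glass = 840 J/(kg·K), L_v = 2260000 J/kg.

T_f ≈ 52.2 °C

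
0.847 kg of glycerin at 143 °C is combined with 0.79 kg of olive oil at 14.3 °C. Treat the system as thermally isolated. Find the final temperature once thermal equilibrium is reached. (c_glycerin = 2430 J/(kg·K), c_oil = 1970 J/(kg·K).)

Energy conservation, ΣQ = 0:
0.847*2430*(T − 143) + 0.79*1970*(T − 14.3) = 0
2058.2(T − 143) + 1556.3(T − 14.3) = 0
(2058.2 + 1556.3) T = 2058.2*143 + 1556.3*14.3
T ≈ 87.59 °C

T_f ≈ 87.6 °C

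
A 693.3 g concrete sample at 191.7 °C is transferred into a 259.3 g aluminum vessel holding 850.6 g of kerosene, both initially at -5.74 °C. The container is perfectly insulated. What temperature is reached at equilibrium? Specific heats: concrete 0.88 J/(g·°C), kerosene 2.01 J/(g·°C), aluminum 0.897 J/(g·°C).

T_f ≈ 41.5 °C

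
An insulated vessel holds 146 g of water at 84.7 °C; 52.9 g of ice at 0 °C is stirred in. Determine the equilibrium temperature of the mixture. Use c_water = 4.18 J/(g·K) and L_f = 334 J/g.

T_f ≈ 40.9 °C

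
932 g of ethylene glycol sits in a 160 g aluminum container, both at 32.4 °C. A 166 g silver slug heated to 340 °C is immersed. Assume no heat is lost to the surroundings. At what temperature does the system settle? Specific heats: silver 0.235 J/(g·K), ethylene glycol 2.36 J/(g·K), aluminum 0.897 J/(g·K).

T_f ≈ 37.4 °C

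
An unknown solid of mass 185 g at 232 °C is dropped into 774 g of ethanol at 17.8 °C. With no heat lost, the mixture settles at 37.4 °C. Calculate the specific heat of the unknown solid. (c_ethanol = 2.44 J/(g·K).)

Energy conservation, ΣQ = 0:
185·c·(37.4 − 232) + 774·2.44·(37.4 − 17.8) = 0
-36001 c = -37016
c = -37016/-36001 ≈ 1.028 J/(g·K)

c ≈ 1.03 J/(g·K)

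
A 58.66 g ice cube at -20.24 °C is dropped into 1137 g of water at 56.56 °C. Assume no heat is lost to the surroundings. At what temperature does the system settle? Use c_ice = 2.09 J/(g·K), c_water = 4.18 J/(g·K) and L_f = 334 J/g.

Heat gained plus heat lost sum to zero:
warm ice to 0 °C: 58.66·2.09·(0 − (-20.24)) = 2481.4
  fusion: m_ice L_f = 58.66·334 = 19592
  meltwater 0→T: 58.66·4.18·T = 245.2 T
  water: 4752.7(T − 56.56)
4997.9 T = 268810 − 22074 = 246737
T ≈ 49.37 °C. Since T > 0 °C, the all-ice-melts assumption holds.

T_f ≈ 49.4 °C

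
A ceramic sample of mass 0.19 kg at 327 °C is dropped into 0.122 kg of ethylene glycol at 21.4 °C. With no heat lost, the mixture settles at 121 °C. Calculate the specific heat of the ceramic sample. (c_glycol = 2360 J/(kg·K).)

m_s c (T_s − T_f) = m_glycol c_glycol (T_f − T_0):
0.19·c·(327 − 121) = 0.122·2360·(121 − 21.4)
39.14 c = 28677  ⇒  c ≈ 732.7 J/(kg·K)

c ≈ 733 J/(kg·K)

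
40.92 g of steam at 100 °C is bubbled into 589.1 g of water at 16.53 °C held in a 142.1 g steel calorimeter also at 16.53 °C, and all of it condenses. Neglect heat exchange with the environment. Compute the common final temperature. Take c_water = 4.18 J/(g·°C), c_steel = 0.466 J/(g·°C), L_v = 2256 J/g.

Net heat exchanged in the isolated system is zero:
steam→water at 100 °C releases m L_v = 40.92·2256 = 92316; condensate cools 100→T: 40.92·4.18·(T − 100) = 171.05(T − 100); water warms: 589.1·4.18·(T − 16.53) = 2462.4(T − 16.53); steel cup: 142.1·0.466·(T − 16.53) = 66.22(T − 16.53)
2699.7 T = 92316 + 17105 + 41799 = 151219
T ≈ 56.01 °C (< 100 °C, so full condensation is consistent).

T_f ≈ 56.0 °C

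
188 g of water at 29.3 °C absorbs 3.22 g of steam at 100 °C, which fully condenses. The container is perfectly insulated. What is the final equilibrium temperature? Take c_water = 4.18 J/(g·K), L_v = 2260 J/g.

Conservation of energy gives ΣQ = 0:
steam→water at 100 °C releases m L_v = 3.22·2260 = 7277.2; condensate cools 100→T: 3.22·4.18·(T − 100) = 13.46(T − 100); water warms: 188·4.18·(T − 29.3) = 785.84(T − 29.3)
799.3 T = 7277.2 + 1346 + 23025 = 31648
T ≈ 39.60 °C (< 100 °C, so full condensation is consistent).

T_f ≈ 39.6 °C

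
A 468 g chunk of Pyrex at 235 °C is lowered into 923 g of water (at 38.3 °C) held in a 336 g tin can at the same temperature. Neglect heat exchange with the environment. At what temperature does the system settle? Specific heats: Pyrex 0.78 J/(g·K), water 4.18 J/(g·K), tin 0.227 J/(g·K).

Energy conservation, ΣQ = 0:
468*0.78*(T − 235) + 923*4.18*(T − 38.3) + 336*0.227*(T − 38.3) = 0
(365.04 + 3858.1 + 76.27) T = 365.04*235 + 3858.1*38.3 + 76.27*38.3
T ≈ 55.00 °C

T_f ≈ 55.0 °C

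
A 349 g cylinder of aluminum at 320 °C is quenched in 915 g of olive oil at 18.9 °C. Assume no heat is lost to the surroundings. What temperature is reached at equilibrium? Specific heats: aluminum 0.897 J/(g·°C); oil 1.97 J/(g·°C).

With ΣQ=0 the equilibrium temperature is the m·c-weighted mean:
T_f = (313.05·320 + 1802.5·18.9) / (313.05 + 1802.5)
    = 134245 / 2115.6 ≈ 63.45 °C

T_f ≈ 63.5 °C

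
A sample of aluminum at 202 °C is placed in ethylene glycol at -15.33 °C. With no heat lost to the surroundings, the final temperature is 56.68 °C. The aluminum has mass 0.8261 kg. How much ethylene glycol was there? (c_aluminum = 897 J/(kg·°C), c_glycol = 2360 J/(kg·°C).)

m ≈ 0.634 kg

Heat lost by the aluminum = heat gained by the glycol:
0.8261×897×(202 − 56.68) = m×2360×(56.68 − (-15.33))
169944 m = 107684  ⇒  m ≈ 0.6336 kg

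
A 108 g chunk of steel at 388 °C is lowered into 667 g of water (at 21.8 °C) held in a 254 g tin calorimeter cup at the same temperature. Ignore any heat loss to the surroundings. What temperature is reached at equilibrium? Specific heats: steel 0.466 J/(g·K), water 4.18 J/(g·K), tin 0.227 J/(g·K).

T_f ≈ 28.2 °C

T_f is the heat-capacity-weighted average of the initial temperatures:
T_f = (50.33·388 + 2788.1·21.8 + 57.66·21.8) / (50.33 + 2788.1 + 57.66)
    = 81564 / 2896 ≈ 28.16 °C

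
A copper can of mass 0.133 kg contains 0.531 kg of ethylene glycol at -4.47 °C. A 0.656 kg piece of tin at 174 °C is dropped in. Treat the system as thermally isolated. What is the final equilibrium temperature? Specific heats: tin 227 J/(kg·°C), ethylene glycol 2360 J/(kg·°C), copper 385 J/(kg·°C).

Energy conservation, ΣQ = 0:
0.656×227×(T − 174) + 0.531×2360×(T − (-4.47)) + 0.133×385×(T − (-4.47)) = 0
1453.3 T = 20080
T = 20080/1453.3 ≈ 13.82 °C

T_f ≈ 13.8 °C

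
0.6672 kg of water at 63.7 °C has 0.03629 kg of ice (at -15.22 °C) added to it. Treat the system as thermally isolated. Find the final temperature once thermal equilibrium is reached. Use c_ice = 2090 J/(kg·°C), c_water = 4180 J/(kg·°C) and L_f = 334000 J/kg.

T_f ≈ 55.9 °C

Net heat exchanged in the isolated system is zero:
warm ice to 0 °C: 0.03629×2090×(0 − (-15.22)) = 1154.4
  melt ice: 0.03629×334000 = 12121
  warm the meltwater: 151.69 T
  water cools: 0.6672×4180×(T − 63.7) = 2788.9(T − 63.7)
2940.6 T = 177653 − 13275 = 164377
T ≈ 55.90 °C — above 0 °C, consistent with complete melting.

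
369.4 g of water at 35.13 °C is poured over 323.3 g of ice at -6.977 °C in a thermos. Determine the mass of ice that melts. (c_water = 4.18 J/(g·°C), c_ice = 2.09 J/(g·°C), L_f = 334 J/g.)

Heat available from the water dropping to 0 °C: 369.4×4.18×35.13 = 54244 J.
Warming the ice to 0 °C takes 323.3×2.09×6.977 = 4714.3 J, leaving 49530 J for melting.
To melt every bit of ice: 323.3×334 = 107982 J.
Since 49530 < 107982 J, not all the ice melts; equilibrium is at 0 °C.
m_melt = 49530 / L_f = 148.3 g.

m_melted ≈ 148 g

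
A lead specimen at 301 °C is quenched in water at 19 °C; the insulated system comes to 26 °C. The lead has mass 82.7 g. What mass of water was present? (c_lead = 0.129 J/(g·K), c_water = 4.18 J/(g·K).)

|Q_lead| = |Q_water|:
82.7×0.129×(301 − 26) = m×4.18×(26 − 19)
29.26 m = 2933.8  ⇒  m ≈ 100.3 g

m ≈ 100 g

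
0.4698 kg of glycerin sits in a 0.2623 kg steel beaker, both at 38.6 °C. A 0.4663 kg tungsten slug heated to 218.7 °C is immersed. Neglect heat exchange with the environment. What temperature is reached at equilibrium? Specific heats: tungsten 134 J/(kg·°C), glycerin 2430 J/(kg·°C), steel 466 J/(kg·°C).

T_f ≈ 47.1 °C

T_f = Σ m_i c_i T_i / Σ m_i c_i:
T_f = (62.48×218.7 + 1141.6×38.6 + 122.23×38.6) / (62.48 + 1141.6 + 122.23)
    = 62450 / 1326.3 ≈ 47.08 °C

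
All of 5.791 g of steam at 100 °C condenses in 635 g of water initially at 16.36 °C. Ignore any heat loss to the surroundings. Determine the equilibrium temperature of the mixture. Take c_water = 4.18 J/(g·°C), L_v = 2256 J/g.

Energy balance with sensible and latent terms:
steam→water at 100 °C releases m L_v = 5.791×2256 = 13064; condensate cools 100→T: 5.791×4.18×(T − 100) = 24.21(T − 100); water warms: 635×4.18×(T − 16.36) = 2654.3(T − 16.36)
2678.5 T = 13064 + 2420.6 + 43424 = 58909
T ≈ 21.99 °C, under the boiling point, so the assumption holds.

T_f ≈ 22.0 °C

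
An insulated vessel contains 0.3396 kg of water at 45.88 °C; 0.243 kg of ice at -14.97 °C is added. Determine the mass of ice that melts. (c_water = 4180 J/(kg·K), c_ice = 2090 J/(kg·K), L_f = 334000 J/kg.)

Cooling the water to 0 °C releases 0.3396×4180×45.88 = 65128 J.
Warming the ice to 0 °C takes 0.243×2090×14.97 = 7602.8 J, leaving 57525 J for melting.
Melting all 0.243 kg of ice would need 0.243×334000 = 81162 J.
That's not enough to melt it all — equilibrium is at 0 °C with ice remaining.
m_melted×334000 = 57525  ⇒  m_melted ≈ 0.1722 kg.

m_melted ≈ 0.172 kg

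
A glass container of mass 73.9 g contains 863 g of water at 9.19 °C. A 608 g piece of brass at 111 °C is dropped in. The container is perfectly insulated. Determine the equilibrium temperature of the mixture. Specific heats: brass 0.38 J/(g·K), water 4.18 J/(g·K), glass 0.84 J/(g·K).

Conservation of energy gives ΣQ = 0:
608×0.38×(T − 111) + 863×4.18×(T − 9.19) + 73.9×0.84×(T − 9.19) = 0
231.04(T − 111) + 3607.3(T − 9.19) + 62.08(T − 9.19) = 0
3900.5 T = 59367
T ≈ 15.22 °C

T_f ≈ 15.2 °C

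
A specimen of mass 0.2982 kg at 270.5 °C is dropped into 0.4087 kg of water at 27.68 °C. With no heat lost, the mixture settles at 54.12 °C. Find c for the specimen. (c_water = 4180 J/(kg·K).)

c ≈ 700 J/(kg·K)

Let T be the final temperature. ΣQ_i = 0:
0.2982×c×(54.12 − 270.5) + 0.4087×4180×(54.12 − 27.68) = 0
-64.52 c = -45169
c = -45169/-64.52 ≈ 700 J/(kg·K)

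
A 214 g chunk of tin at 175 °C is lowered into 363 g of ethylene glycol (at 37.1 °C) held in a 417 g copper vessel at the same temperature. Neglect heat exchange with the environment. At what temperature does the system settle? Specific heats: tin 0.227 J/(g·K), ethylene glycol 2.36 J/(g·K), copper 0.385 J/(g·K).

With ΣQ=0 the equilibrium temperature is the m·c-weighted mean:
T_f = (48.58*175 + 856.68*37.1 + 160.55*37.1) / (48.58 + 856.68 + 160.55)
    = 46240 / 1065.8 ≈ 43.39 °C

T_f ≈ 43.4 °C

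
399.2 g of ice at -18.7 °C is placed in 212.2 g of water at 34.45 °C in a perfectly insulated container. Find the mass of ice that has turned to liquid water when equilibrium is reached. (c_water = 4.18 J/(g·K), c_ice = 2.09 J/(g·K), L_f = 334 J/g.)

Heat available from the water dropping to 0 °C: 212.2×4.18×34.45 = 30557 J.
Of that, 399.2×2.09×18.7 = 15602 J goes to bring the ice to 0 °C, leaving 14955 J.
Melting all 399.2 g of ice would need 399.2×334 = 133333 J.
14955 J < 133333 J, so only part of the ice melts and the system sits at 0 °C.
m_melted×334 = 14955  ⇒  m_melted ≈ 44.78 g.

m_melted ≈ 44.8 g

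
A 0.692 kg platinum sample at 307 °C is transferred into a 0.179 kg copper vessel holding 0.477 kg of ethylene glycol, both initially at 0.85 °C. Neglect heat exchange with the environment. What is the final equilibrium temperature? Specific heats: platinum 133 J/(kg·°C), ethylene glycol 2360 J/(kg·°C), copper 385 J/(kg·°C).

T_f ≈ 22.7 °C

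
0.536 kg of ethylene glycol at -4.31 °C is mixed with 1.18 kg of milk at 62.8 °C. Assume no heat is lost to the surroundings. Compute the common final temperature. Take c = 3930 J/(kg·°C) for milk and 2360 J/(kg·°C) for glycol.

Setting the total heat transfer to zero:
1.18·3930·(T − 62.8) + 0.536·2360·(T − (-4.31)) = 0
4637.4(T − 62.8) + 1265(T − (-4.31)) = 0
5902.4 T = 285777
T = 285777/5902.4 ≈ 48.42 °C

T_f ≈ 48.4 °C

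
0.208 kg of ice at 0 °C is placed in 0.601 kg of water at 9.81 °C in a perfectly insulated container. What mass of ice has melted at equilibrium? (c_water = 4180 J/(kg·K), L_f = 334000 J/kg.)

m_melted ≈ 0.0738 kg

Heat available from the water dropping to 0 °C: 0.601×4180×9.81 = 24644 J.
To melt every bit of ice: 0.208×334000 = 69472 J.
That's not enough to melt it all — equilibrium is at 0 °C with ice remaining.
Mass melted = 24644/334000 ≈ 0.07379 kg.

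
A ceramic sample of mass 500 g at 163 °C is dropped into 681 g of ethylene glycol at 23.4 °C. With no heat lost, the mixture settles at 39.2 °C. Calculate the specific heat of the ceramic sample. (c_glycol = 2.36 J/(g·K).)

c ≈ 0.41 J/(g·K)

Taking heat into each body as positive, Σ m c ΔT = 0:
500×c×(39.2 − 163) + 681×2.36×(39.2 − 23.4) = 0
-61900 c = -25393
c = -25393/-61900 ≈ 0.4102 J/(g·K)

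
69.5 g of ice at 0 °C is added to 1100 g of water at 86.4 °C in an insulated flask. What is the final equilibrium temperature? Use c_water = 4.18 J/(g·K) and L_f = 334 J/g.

T_f ≈ 76.5 °C

Taking heat into each body as positive, Σ m c ΔT = 0:
fusion: m_ice L_f = 69.5·334 = 23213; meltwater 0→T: 69.5·4.18·T = 290.51 T; water cools: 1100·4.18·(T − 86.4) = 4598(T − 86.4)
4888.5 T = 397267 − 23213 = 374054
T ≈ 76.52 °C (positive, so assuming full melt was valid).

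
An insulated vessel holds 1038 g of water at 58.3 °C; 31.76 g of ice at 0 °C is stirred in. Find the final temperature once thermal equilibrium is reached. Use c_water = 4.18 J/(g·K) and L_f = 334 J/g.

T_f ≈ 54.2 °C

Taking heat into each body as positive, Σ m c ΔT = 0:
fusion: m_ice L_f = 31.76×334 = 10608; meltwater 0→T: 31.76×4.18×T = 132.76 T; water cools: 1038×4.18×(T − 58.3) = 4338.8(T − 58.3)
4471.6 T = 252954 − 10608 = 242347
T ≈ 54.20 °C — above 0 °C, consistent with complete melting.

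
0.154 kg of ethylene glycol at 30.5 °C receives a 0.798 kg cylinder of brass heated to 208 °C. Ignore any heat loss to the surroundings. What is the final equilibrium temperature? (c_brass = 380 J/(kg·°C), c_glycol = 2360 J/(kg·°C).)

|Q_brass| = |Q_glycol|:
0.798*380*(208 − T) = 0.154*2360*(T − 30.5)
303.24(208 − T) = 363.44(T − 30.5)
666.68 T = 74159  ⇒  T ≈ 111.24 °C

T_f ≈ 111.2 °C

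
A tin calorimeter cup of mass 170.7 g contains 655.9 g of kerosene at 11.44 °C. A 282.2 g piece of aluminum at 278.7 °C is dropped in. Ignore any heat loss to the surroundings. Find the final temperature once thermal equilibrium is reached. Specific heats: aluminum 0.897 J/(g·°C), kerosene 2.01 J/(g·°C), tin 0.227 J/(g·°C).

Conservation of energy gives ΣQ = 0:
282.2·0.897·(T − 278.7) + 655.9·2.01·(T − 11.44) + 170.7·0.227·(T − 11.44) = 0
(253.13 + 1318.4 + 38.75) T = 253.13·278.7 + 1318.4·11.44 + 38.75·11.44
T = 86074/1610.2 ≈ 53.45 °C

T_f ≈ 53.5 °C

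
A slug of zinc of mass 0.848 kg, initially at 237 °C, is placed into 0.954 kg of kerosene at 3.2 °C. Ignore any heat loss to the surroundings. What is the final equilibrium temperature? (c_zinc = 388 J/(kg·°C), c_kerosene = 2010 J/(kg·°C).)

T_f ≈ 37.4 °C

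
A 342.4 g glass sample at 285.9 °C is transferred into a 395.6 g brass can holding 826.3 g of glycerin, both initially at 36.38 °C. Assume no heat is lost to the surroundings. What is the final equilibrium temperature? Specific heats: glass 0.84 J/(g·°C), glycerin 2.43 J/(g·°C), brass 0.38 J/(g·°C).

Setting the total heat transfer to zero:
342.4·0.84·(T − 285.9) + 826.3·2.43·(T − 36.38) + 395.6·0.38·(T − 36.38) = 0
(287.62 + 2007.9 + 150.33) T = 287.62·285.9 + 2007.9·36.38 + 150.33·36.38
T = 160746 / 2445.9 = 65.7 °C

T_f ≈ 65.7 °C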